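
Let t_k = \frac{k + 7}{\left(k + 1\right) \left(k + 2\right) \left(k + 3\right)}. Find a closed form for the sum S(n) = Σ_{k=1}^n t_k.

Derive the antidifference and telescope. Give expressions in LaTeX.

S(n) = \frac{n \left(5 n + 19\right)}{6 \left(n^{2} + 5 n + 6\right)}

Ratio r(k) = (k + 1)*(k + 8)/((k + 4)*(k + 7)).
So A=k + 1 and B=k + 4, with C=k + 7.
Key eq: (k + 1)·f(k+1) = (k + 3)·f(k) + (k + 7).
Bound: deg f ≤ 2.
Coefficient equations give f(k) = k*(2*k + 5).
Then R = B(k−1)f/C = k*(k + 3)*(2*k + 5)/(k + 7), so s_k = R(k)·t_k = k*(2*k + 5)/((k + 1)*(k + 2)).
Δs = (k + 7)/(k**3 + 6*k**2 + 11*k + 6), as required.
Telescope: S(n) = s_(n+1) − s_(1) = (2*n**2 + 9*n + 7)/(n**2 + 5*n + 6) − (7/6) = n*(5*n + 19)/(6*(n**2 + 5*n + 6)).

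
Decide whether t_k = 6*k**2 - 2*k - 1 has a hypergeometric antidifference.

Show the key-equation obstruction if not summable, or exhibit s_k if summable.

Yes. s_k = k*(2*k**2 - 4*k + 1).

r(k) = (6*k**2 + 10*k + 3)/(6*k**2 - 2*k - 1) after simplifying.
A = 1, B = 1, C = k**2 - k/3 - 1/6.
Solve (1)·f(k+1) − (1)·f(k) = k**2 - k/3 - 1/6.
d = 3 from the (0,0,2) case.
Solving with deg f ≤ 3: f(k) = k*(2*k**2 - 4*k + 1)/6.
R(k) = B(k−1)·f(k)/C(k) = k*(2*k**2 - 4*k + 1)/(6*k**2 - 2*k - 1); s_k = R·t_k = k*(2*k**2 - 4*k + 1).
s_(k+1) − s_k = 6*k**2 - 2*k - 1 = t_k.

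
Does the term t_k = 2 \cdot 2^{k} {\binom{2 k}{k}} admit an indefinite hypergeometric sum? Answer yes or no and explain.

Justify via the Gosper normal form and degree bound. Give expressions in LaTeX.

No. Not Gosper-summable.

The ratio is 4*(2*k + 1)/(k + 1).
Normal form (A,B,C) = (8*k + 4, k + 1, 1).
Key eq: (8*k + 4)·f(k+1) = (k)·f(k) + (1).
From deg A=1, deg B=1, deg C=0: d=-1.
deg f ≤ -1 is impossible — no certificate.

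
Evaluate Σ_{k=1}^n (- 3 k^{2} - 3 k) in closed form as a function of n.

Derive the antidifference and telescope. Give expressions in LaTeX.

t_(k+1)/t_k = (k + 2)/k.
A = 1, B = 1, C = k**2 + k.
Set up (1)·f(k+1) − (1)·f(k) − (k**2 + k) = 0.
Bound: deg f ≤ 3.
Solving with deg f ≤ 3: f(k) = k*(k - 1)*(k + 1)/3.
Get s_k = R·t_k = -k**3 + k with R(k) = B(k−1)f(k)/C(k) = (k - 1)/3.
Verify: 3*k*(-k - 1) matches t_k.
s_(n+1) = n*(-n**2 - 3*n - 2) and s_(1) = 0, so S(n) = n*(-n**2 - 3*n - 2).

S(n) = n \left(- n^{2} - 3 n - 2\right)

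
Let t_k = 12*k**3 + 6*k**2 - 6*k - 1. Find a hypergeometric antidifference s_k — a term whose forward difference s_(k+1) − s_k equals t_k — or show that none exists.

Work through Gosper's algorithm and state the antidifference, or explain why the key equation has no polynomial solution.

s_k = k*(3*k**3 - 4*k**2 - 3*k + 3)

t_(k+1)/t_k = (12*k**3 + 42*k**2 + 42*k + 11)/(12*k**3 + 6*k**2 - 6*k - 1).
Normal form (A,B,C) = (1, 1, k**3 + k**2/2 - k/2 - 1/12).
Solve (1)·f(k+1) − (1)·f(k) = k**3 + k**2/2 - k/2 - 1/12.
Degrees (0,0,3) ⇒ d ≤ 4.
Coefficient equations give f(k) = k*(3*k**3 - 4*k**2 - 3*k + 3)/12.
R(k) = B(k−1)·f(k)/C(k) = k*(3*k**3 - 4*k**2 - 3*k + 3)/(12*k**3 + 6*k**2 - 6*k - 1); s_k = R·t_k = k*(3*k**3 - 4*k**2 - 3*k + 3).
Check: Δs_k = 12*k**3 + 6*k**2 - 6*k - 1. ✓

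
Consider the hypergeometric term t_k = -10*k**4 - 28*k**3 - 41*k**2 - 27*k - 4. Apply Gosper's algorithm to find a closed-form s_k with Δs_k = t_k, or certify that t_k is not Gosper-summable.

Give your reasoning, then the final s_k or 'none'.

t_(k+1)/t_k = (10*k**4 + 68*k**3 + 185*k**2 + 233*k + 110)/(10*k**4 + 28*k**3 + 41*k**2 + 27*k + 4).
Take A(k)=1, B(k)=1, C(k)=k**4 + 14*k**3/5 + 41*k**2/10 + 27*k/10 + 2/5.
Solve (1)·f(k+1) − (1)·f(k) = k**4 + 14*k**3/5 + 41*k**2/10 + 27*k/10 + 2/5.
Degrees (0,0,4) ⇒ d ≤ 5.
Solve for f: f(k) = k*(k + 1)*(2*k**3 + 3*k - 3)/10 (degree 5 ≤ 5).
Certificate R = B(k−1)f/C = k*(2*k**3 + 3*k - 3)/(10*k**3 + 18*k**2 + 23*k + 4) gives s_k = k*(-2*k**4 - 2*k**3 - 3*k**2 + 3).
s_(k+1) − s_k = -10*k**4 - 28*k**3 - 41*k**2 - 27*k - 4 = t_k.

s_k = k*(-2*k**4 - 2*k**3 - 3*k**2 + 3)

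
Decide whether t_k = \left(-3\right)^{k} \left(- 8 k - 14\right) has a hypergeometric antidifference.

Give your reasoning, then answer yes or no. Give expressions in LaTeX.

Ratio r(k) = 3*(-4*k - 11)/(4*k + 7).
Take A(k)=-3, B(k)=1, C(k)=k + 7/4.
f must satisfy (-3)·f(k+1) − (1)·f(k) = k + 7/4.
d = 1 from the (0,0,1) case.
Solve for f: f(k) = -(k + 1)/4 (degree 1 ≤ 1).
Then R = B(k−1)f/C = -(k + 1)/(4*k + 7), so s_k = R(k)·t_k = 2*(-3)**k*(k + 1).
Verify: (-3)**k*(-8*k - 14) matches t_k.

Yes. s_k = 2 \left(-3\right)^{k} \left(k + 1\right).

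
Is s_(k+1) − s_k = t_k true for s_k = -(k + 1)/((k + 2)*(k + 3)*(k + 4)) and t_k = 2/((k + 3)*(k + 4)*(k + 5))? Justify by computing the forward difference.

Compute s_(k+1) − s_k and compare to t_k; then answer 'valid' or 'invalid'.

Invalid: residual -3/(k**4 + 14*k**3 + 71*k**2 + 154*k + 120) ≠ 0.

s_(k+1) = (-k - 2)/((k + 3)*(k + 4)*(k + 5))
s_(k+1) − s_k = (2*k + 1)/(k**4 + 14*k**3 + 71*k**2 + 154*k + 120)
(s_(k+1) − s_k) − t_k = -3/(k**4 + 14*k**3 + 71*k**2 + 154*k + 120)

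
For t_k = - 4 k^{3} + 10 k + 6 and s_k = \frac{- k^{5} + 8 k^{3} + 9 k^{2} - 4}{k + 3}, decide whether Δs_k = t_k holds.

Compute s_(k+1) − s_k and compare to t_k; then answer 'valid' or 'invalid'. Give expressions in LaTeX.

s_(k+1) = (-(k + 1)**5 + 8*(k + 1)**3 + 9*(k + 1)**2 - 4)/(k + 4)
s_(k+1) − s_k = (-4*k**5 - 25*k**4 - 24*k**3 + 70*k**2 + 127*k + 52)/(k**2 + 7*k + 12)
(s_(k+1) − s_k) − t_k = (3*k**4 + 14*k**3 - 6*k**2 - 35*k - 20)/(k**2 + 7*k + 12)

Invalid: residual \frac{3 k^{4} + 14 k^{3} - 6 k^{2} - 35 k - 20}{k^{2} + 7 k + 12} ≠ 0.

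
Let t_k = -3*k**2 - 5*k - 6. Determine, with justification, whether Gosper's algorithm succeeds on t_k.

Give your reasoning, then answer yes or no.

Yes. s_k = k*(-k**2 - k - 4).

r(k) = (3*k**2 + 11*k + 14)/(3*k**2 + 5*k + 6) after simplifying.
Gosper form: A/B · C(k+1)/C(k) with A=1, B=1, C=k**2 + 5*k/3 + 2.
Need (1)·f(k+1) − (1)·f(k) = k**2 + 5*k/3 + 2.
Bound: deg f ≤ 3.
Solving with deg f ≤ 3: f(k) = k*(k**2 + k + 4)/3.
Then R = B(k−1)f/C = k*(k**2 + k + 4)/(3*k**2 + 5*k + 6), so s_k = R(k)·t_k = k*(-k**2 - k - 4).
Verify: -3*k**2 - 5*k - 6 matches t_k.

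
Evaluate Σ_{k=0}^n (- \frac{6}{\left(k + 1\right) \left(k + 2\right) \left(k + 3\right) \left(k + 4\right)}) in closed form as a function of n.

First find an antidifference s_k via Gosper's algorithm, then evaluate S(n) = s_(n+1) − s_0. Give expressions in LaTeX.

S(n) = \frac{- n^{3} - 9 n^{2} - 26 n - 18}{3 \left(n^{3} + 9 n^{2} + 26 n + 24\right)}

Compute t_(k+1)/t_k: get (k + 1)/(k + 5).
Factor: A=k + 1; B=k + 5; C=1.
Key eq: (k + 1)·f(k+1) = (k + 4)·f(k) + (1).
Degrees (1,1,0) ⇒ d ≤ 3.
Coefficient equations give f(k) = k*(k**2 + 6*k + 11)/18.
R(k) = B(k−1)·f(k)/C(k) = k*(k + 4)*(k**2 + 6*k + 11)/18; s_k = R·t_k = k*(-k**2 - 6*k - 11)/(3*(k + 1)*(k + 2)*(k + 3)).
Δs = -6/(k**4 + 10*k**3 + 35*k**2 + 50*k + 24), as required.
Σ_(k=0)^n t_k = s_(n+1) − s_(0) = ((-n**3 - 9*n**2 - 26*n - 18)/(3*(n**3 + 9*n**2 + 26*n + 24))) − (0), i.e. (-n**3 - 9*n**2 - 26*n - 18)/(3*(n**3 + 9*n**2 + 26*n + 24)).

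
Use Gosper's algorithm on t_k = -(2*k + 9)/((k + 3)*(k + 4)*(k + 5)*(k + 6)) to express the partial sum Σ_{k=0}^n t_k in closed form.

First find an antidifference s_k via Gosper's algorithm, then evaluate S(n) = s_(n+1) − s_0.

Step 1: r(k) = (k + 3)*(2*k + 11)/((k + 7)*(2*k + 9)).
Factor: A=k + 3; B=k + 7; C=k + 9/2.
Key eq: (k + 3)·f(k+1) = (k + 6)·f(k) + (k + 9/2).
d = 3 from the (1,1,1) case.
A polynomial solution: f(k) = k*(k + 4)*(k + 8)/30.
So s_k = (B(k−1)f/C)·t_k = (k*(k + 4)*(k + 6)*(k + 8)/(15*(2*k + 9)))·t_k = k*(-k - 8)/(15*(k**2 + 8*k + 15)).
s_(k+1) − s_k = (-2*k - 9)/(k**4 + 18*k**3 + 119*k**2 + 342*k + 360) = t_k.
Σ_(k=0)^n t_k = s_(n+1) − s_(0) = ((-n**2 - 10*n - 9)/(15*(n**2 + 10*n + 24))) − (0), i.e. (-n**2 - 10*n - 9)/(15*(n**2 + 10*n + 24)).

S(n) = (-n**2 - 10*n - 9)/(15*(n**2 + 10*n + 24))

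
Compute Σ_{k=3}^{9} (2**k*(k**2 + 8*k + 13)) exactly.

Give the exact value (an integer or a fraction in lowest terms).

Σ = 146240

Step 1: r(k) = 2*(k**2 + 10*k + 22)/(k**2 + 8*k + 13).
So A=2 and B=1, with C=k**2 + 8*k + 13.
Solve (2)·f(k+1) − (1)·f(k) = k**2 + 8*k + 13.
Bound: deg f ≤ 2.
A polynomial solution: f(k) = (k + 1)*(k + 3).
Then R = B(k−1)f/C = (k + 1)*(k + 3)/(k**2 + 8*k + 13), so s_k = R(k)·t_k = 2**k*(k**2 + 4*k + 3).
s_(k+1) − s_k = 2**k*(k**2 + 8*k + 13) = t_k.
Σ_(k=3)^(9) t_k = s_(10) − s_(3) = 146432 − (192) = 146240.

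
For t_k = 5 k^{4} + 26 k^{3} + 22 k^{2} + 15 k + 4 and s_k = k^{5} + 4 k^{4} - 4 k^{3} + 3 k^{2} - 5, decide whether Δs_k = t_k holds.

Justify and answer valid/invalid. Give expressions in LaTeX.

Valid: the claim telescopes to t_k.

s_(k+1) = k**5 + 9*k**4 + 22*k**3 + 25*k**2 + 15*k - 1
s_(k+1) − s_k = 5*k**4 + 26*k**3 + 22*k**2 + 15*k + 4
(s_(k+1) − s_k) − t_k = 0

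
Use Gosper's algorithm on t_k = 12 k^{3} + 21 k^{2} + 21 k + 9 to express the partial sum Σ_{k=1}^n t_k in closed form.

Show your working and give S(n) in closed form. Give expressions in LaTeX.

S(n) = n \left(3 n^{3} + 13 n^{2} + 24 n + 23\right)

Step 1: r(k) = (4*k**3 + 19*k**2 + 33*k + 21)/(4*k**3 + 7*k**2 + 7*k + 3).
Take A(k)=1, B(k)=1, C(k)=k**3 + 7*k**2/4 + 7*k/4 + 3/4.
Solve (1)·f(k+1) − (1)·f(k) = k**3 + 7*k**2/4 + 7*k/4 + 3/4.
deg f ≤ 4 (via 0,0,3).
Solving with deg f ≤ 4: f(k) = k*(3*k**3 + k**2 + 3*k + 2)/12.
Get s_k = R·t_k = k*(3*k**3 + k**2 + 3*k + 2) with R(k) = B(k−1)f(k)/C(k) = k*(3*k**3 + k**2 + 3*k + 2)/(3*(4*k + 3)*(k**2 + k + 1)).
Δs = 12*k**3 + 21*k**2 + 21*k + 9, as required.
Evaluate: s_(n+1) = 3*n**4 + 13*n**3 + 24*n**2 + 23*n + 9; subtract s_(1) = 9 ⇒ S(n) = n*(3*n**3 + 13*n**2 + 24*n + 23).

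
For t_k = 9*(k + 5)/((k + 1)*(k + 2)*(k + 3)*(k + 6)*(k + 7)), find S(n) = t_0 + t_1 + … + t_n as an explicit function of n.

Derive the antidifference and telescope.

S(n) = (n**3 + 12*n**2 + 41*n + 30)/(4*(n**3 + 12*n**2 + 41*n + 42))

r(k) = (k + 1)*(k + 6)**2/((k + 4)*(k + 5)*(k + 8)) after simplifying.
So A=k + 1 and B=k + 8, with C=k**3 + 14*k**2 + 65*k + 100.
Set up (k + 1)·f(k+1) − (k + 7)·f(k) − (k**3 + 14*k**2 + 65*k + 100) = 0.
deg f ≤ 6 (via 1,1,3).
Solve for f: f(k) = k*(k + 3)*(k + 4)**2*(k + 5)**2/36 (degree 6 ≤ 6).
Get s_k = R·t_k = k*(k**2 + 9*k + 20)/(4*(k**3 + 9*k**2 + 20*k + 12)) with R(k) = B(k−1)f(k)/C(k) = k*(k + 3)*(k + 4)*(k + 7)/36.
Δs = 9*(k + 5)/(k**5 + 19*k**4 + 131*k**3 + 401*k**2 + 540*k + 252), as required.
Σ_(k=0)^n t_k = s_(n+1) − s_(0) = ((n**3 + 12*n**2 + 41*n + 30)/(4*(n**3 + 12*n**2 + 41*n + 42))) − (0), i.e. (n**3 + 12*n**2 + 41*n + 30)/(4*(n**3 + 12*n**2 + 41*n + 42)).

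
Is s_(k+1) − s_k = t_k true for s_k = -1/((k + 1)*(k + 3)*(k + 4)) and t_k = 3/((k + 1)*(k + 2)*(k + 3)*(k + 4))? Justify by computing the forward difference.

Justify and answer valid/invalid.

s_(k+1) = -1/((k + 2)*(k + 4)*(k + 5))
s_(k+1) − s_k = (3*k + 7)/(k**5 + 15*k**4 + 85*k**3 + 225*k**2 + 274*k + 120)
(s_(k+1) − s_k) − t_k = -8/(k**5 + 15*k**4 + 85*k**3 + 225*k**2 + 274*k + 120)

Invalid: residual -8/(k**5 + 15*k**4 + 85*k**3 + 225*k**2 + 274*k + 120) ≠ 0.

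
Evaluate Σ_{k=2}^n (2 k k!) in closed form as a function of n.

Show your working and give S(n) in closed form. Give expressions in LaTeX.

S(n) = 2 \left(n + 1\right)! - 4

The ratio is (k + 1)**2/k.
So A=k + 1 and B=1, with C=k.
Need (k + 1)·f(k+1) − (1)·f(k) = k.
d = 0 from the (1,0,1) case.
Solve for f: f(k) = 1 (degree 0 ≤ 0).
Get s_k = R·t_k = 2*factorial(k) with R(k) = B(k−1)f(k)/C(k) = 1/k.
Verify: 2*k*factorial(k) matches t_k.
s_(n+1) = 2*factorial(n + 1) and s_(2) = 4, so S(n) = 2*factorial(n + 1) - 4.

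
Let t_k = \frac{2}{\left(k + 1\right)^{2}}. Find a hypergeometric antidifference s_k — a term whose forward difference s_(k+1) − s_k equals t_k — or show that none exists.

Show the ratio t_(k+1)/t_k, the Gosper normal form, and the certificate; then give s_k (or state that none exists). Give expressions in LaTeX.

t_(k+1)/t_k = (k + 1)**2/(k + 2)**2.
Take A(k)=k**2 + 2*k + 1, B(k)=k**2 + 4*k + 4, C(k)=1.
f must satisfy (k**2 + 2*k + 1)·f(k+1) − (k**2 + 2*k + 1)·f(k) = 1.
deg f ≤ 0 (via 2,2,0).
Write f(k) = c0. Then LHS − RHS = -1, requiring -1 = 0: contradictory. No certificate.

no hypergeometric antidifference exists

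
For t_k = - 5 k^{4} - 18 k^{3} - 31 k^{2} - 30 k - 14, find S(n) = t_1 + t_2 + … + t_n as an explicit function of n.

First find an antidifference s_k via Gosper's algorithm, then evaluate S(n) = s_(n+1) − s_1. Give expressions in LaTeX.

S(n) = n \left(- n^{4} - 7 n^{3} - 21 n^{2} - 35 n - 34\right)

The ratio is (5*k**4 + 38*k**3 + 115*k**2 + 166*k + 98)/(5*k**4 + 18*k**3 + 31*k**2 + 30*k + 14).
Factor: A=1; B=1; C=k**4 + 18*k**3/5 + 31*k**2/5 + 6*k + 14/5.
Solve (1)·f(k+1) − (1)·f(k) = k**4 + 18*k**3/5 + 31*k**2/5 + 6*k + 14/5.
From deg A=0, deg B=0, deg C=4: d=5.
Coefficient equations give f(k) = k*(k**4 + 2*k**3 + 3*k**2 + 4*k + 4)/5.
R(k) = B(k−1)·f(k)/C(k) = k*(k**4 + 2*k**3 + 3*k**2 + 4*k + 4)/(5*k**4 + 18*k**3 + 31*k**2 + 30*k + 14); s_k = R·t_k = k*(-k**4 - 2*k**3 - 3*k**2 - 4*k - 4).
Verify: -5*k**4 - 18*k**3 - 31*k**2 - 30*k - 14 matches t_k.
Telescope: S(n) = s_(n+1) − s_(1) = -n**5 - 7*n**4 - 21*n**3 - 35*n**2 - 34*n - 14 − (-14) = n*(-n**4 - 7*n**3 - 21*n**2 - 35*n - 34).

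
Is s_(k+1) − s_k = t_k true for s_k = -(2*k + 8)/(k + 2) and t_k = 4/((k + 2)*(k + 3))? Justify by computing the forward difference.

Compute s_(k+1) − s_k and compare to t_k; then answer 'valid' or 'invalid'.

Valid — Δs_k = t_k.

s_(k+1) = 2*(-k - 5)/(k + 3)
s_(k+1) − s_k = 4/(k**2 + 5*k + 6)
(s_(k+1) − s_k) − t_k = 0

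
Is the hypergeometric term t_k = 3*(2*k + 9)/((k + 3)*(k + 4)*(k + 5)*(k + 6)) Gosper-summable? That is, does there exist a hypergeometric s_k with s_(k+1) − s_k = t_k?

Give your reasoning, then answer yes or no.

Yes. s_k = k*(k + 8)/(5*(k**2 + 8*k + 15)).

t_(k+1)/t_k = (k + 3)*(2*k + 11)/((k + 7)*(2*k + 9)).
Normal form (A,B,C) = (k + 3, k + 7, k + 9/2).
Key eq: (k + 3)·f(k+1) = (k + 6)·f(k) + (k + 9/2).
Degrees (1,1,1) ⇒ d ≤ 3.
A polynomial solution: f(k) = k*(k + 4)*(k + 8)/30.
Get s_k = R·t_k = k*(k + 8)/(5*(k**2 + 8*k + 15)) with R(k) = B(k−1)f(k)/C(k) = k*(k + 4)*(k + 6)*(k + 8)/(15*(2*k + 9)).
s_(k+1) − s_k = 3*(2*k + 9)/(k**4 + 18*k**3 + 119*k**2 + 342*k + 360) = t_k.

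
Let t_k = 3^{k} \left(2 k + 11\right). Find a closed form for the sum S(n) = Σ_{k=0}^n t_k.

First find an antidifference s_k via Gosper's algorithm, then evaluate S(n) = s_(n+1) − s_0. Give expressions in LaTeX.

S(n) = 3 \cdot 3^{n} n + 15 \cdot 3^{n} - 4

r(k) = 3*(2*k + 13)/(2*k + 11) after simplifying.
Take A(k)=3, B(k)=1, C(k)=k + 11/2.
f must satisfy (3)·f(k+1) − (1)·f(k) = k + 11/2.
Degrees (0,0,1) ⇒ d ≤ 1.
Match coefficients ⇒ f(k) = (k + 4)/2.
Certificate R = B(k−1)f/C = (k + 4)/(2*k + 11) gives s_k = 3**k*(k + 4).
Check: Δs_k = 3**k*(2*k + 11). ✓
Evaluate: s_(n+1) = 3**(n + 1)*(n + 5); subtract s_(0) = 4 ⇒ S(n) = 3*3**n*n + 15*3**n - 4.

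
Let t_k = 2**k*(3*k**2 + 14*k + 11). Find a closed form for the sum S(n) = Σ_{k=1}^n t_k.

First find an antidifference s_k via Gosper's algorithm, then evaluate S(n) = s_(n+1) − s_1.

S(n) = 6*2**n*n**2 + 16*2**n*n + 12*2**n - 12

Compute t_(k+1)/t_k: get 2*(3*k**2 + 20*k + 28)/(3*k**2 + 14*k + 11).
Normal form (A,B,C) = (2, 1, k**2 + 14*k/3 + 11/3).
Need (2)·f(k+1) − (1)·f(k) = k**2 + 14*k/3 + 11/3.
Degrees (0,0,2) ⇒ d ≤ 2.
Solving with deg f ≤ 2: f(k) = (3*k**2 + 2*k + 1)/3.
So s_k = (B(k−1)f/C)·t_k = ((3*k**2 + 2*k + 1)/((k + 1)*(3*k + 11)))·t_k = 2**k*(3*k**2 + 2*k + 1).
Check: Δs_k = 2**k*(3*k**2 + 14*k + 11). ✓
Σ_(k=1)^n t_k = s_(n+1) − s_(1) = (2**(n + 1)*(3*n**2 + 8*n + 6)) − (12), i.e. 6*2**n*n**2 + 16*2**n*n + 12*2**n - 12.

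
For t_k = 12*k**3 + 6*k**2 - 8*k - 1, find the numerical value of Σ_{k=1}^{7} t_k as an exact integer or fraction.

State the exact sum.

Ratio r(k) = (12*k**3 + 42*k**2 + 40*k + 9)/(12*k**3 + 6*k**2 - 8*k - 1).
A = 1, B = 1, C = k**3 + k**2/2 - 2*k/3 - 1/12.
f must satisfy (1)·f(k+1) − (1)·f(k) = k**3 + k**2/2 - 2*k/3 - 1/12.
Bound: deg f ≤ 4.
Match coefficients ⇒ f(k) = k*(3*k**3 - 4*k**2 - 4*k + 4)/12.
Then R = B(k−1)f/C = k*(3*k**3 - 4*k**2 - 4*k + 4)/(12*k**3 + 6*k**2 - 8*k - 1), so s_k = R(k)·t_k = k*(3*k**3 - 4*k**2 - 4*k + 4).
Verify: 12*k**3 + 6*k**2 - 8*k - 1 matches t_k.
Telescoping: Σ = s_(8) − s_(1) = 10016 − (-1) = 10017.

Σ = 10017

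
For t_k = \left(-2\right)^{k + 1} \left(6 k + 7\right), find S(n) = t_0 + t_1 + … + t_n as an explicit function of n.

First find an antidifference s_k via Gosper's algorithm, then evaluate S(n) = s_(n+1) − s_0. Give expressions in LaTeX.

Compute t_(k+1)/t_k: get 2*(-6*k - 13)/(6*k + 7).
Take A(k)=-2, B(k)=1, C(k)=k + 7/6.
Need (-2)·f(k+1) − (1)·f(k) = k + 7/6.
Degrees (0,0,1) ⇒ d ≤ 1.
A polynomial solution: f(k) = -(2*k + 1)/6.
R(k) = B(k−1)·f(k)/C(k) = -(2*k + 1)/(6*k + 7); s_k = R·t_k = 2*(-2)**k*(2*k + 1).
Verify: (-2)**(k + 1)*(6*k + 7) matches t_k.
s_(n+1) = (-2)**(n + 2)*(-2*n - 3) and s_(0) = 2, so S(n) = -8*(-2)**n*n - 12*(-2)**n - 2.

S(n) = - 8 \left(-2\right)^{n} n - 12 \left(-2\right)^{n} - 2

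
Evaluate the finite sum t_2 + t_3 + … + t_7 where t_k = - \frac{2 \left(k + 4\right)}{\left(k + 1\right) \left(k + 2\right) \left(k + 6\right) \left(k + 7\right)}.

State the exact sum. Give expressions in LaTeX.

Σ = -17/504

Step 1: r(k) = (k + 1)*(k + 5)*(k + 6)/((k + 3)*(k + 4)*(k + 8)).
So A=k + 1 and B=k + 8, with C=k**4 + 16*k**3 + 95*k**2 + 248*k + 240.
f must satisfy (k + 1)·f(k+1) − (k + 7)·f(k) = k**4 + 16*k**3 + 95*k**2 + 248*k + 240.
deg f ≤ 6 (via 1,1,4).
Coefficient equations give f(k) = k*(k + 2)*(k + 3)*(k + 4)*(k + 5)*(k + 7)/12.
Then R = B(k−1)f/C = k*(k + 2)*(k + 7)**2/(12*(k + 4)), so s_k = R(k)·t_k = k*(-k - 7)/(6*(k**2 + 7*k + 6)).
s_(k+1) − s_k = 2*(-k - 4)/(k**4 + 16*k**3 + 83*k**2 + 152*k + 84) = t_k.
Telescoping: Σ = s_(8) − s_(2) = -10/63 − (-1/8) = -17/504.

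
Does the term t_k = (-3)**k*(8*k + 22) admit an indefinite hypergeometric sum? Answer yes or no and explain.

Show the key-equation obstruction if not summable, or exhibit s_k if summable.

r(k) = 3*(-4*k - 15)/(4*k + 11) after simplifying.
A = -3, B = 1, C = k + 11/4.
Solve (-3)·f(k+1) − (1)·f(k) = k + 11/4.
d = 1 from the (0,0,1) case.
A polynomial solution: f(k) = -(k + 2)/4.
So s_k = (B(k−1)f/C)·t_k = (-(k + 2)/(4*k + 11))·t_k = -2*(-3)**k*(k + 2).
Check: Δs_k = (-3)**k*(8*k + 22). ✓

Yes. s_k = -2*(-3)**k*(k + 2).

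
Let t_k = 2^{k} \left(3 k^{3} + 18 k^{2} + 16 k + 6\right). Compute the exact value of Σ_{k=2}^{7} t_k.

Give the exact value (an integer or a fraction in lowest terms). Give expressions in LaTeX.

t_(k+1)/t_k = 2*(3*k**3 + 27*k**2 + 61*k + 43)/(3*k**3 + 18*k**2 + 16*k + 6).
Gosper form: A/B · C(k+1)/C(k) with A=2, B=1, C=k**3 + 6*k**2 + 16*k/3 + 2.
Need (2)·f(k+1) − (1)·f(k) = k**3 + 6*k**2 + 16*k/3 + 2.
d = 3 from the (0,0,3) case.
Match coefficients ⇒ f(k) = (3*k**3 - 2*k + 4)/3.
So s_k = (B(k−1)f/C)·t_k = ((3*k**3 - 2*k + 4)/(3*k**3 + 18*k**2 + 16*k + 6))·t_k = 2**k*(3*k**3 - 2*k + 4).
Check: Δs_k = 2**k*(-3*k**3 - 2*k + 6*(k + 1)**3). ✓
Sum = s_(8) − s_(2); s_(8) = 390144, s_(2) = 96 ⇒ 390048.

Σ = 390048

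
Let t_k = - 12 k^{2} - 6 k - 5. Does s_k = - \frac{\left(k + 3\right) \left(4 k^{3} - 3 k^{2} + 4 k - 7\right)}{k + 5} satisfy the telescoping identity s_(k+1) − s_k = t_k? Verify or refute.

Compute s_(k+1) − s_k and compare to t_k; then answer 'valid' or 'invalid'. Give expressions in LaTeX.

s_(k+1) = (-4*k**4 - 25*k**3 - 46*k**2 - 38*k + 8)/(k + 6)
s_(k+1) − s_k = (-12*k**4 - 122*k**3 - 293*k**2 - 173*k - 86)/(k**2 + 11*k + 30)
(s_(k+1) − s_k) − t_k = 2*(8*k**3 + 69*k**2 + 31*k + 32)/(k**2 + 11*k + 30)

Invalid: residual \frac{2 \left(8 k^{3} + 69 k^{2} + 31 k + 32\right)}{k^{2} + 11 k + 30} ≠ 0.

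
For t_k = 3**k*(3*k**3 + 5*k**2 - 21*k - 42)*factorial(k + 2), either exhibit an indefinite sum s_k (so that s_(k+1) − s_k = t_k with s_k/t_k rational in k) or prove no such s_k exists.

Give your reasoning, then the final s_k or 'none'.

Ratio r(k) = 3*(3*k**4 + 23*k**3 + 40*k**2 - 61*k - 165)/(3*k**3 + 5*k**2 - 21*k - 42).
So A=3*k + 9 and B=1, with C=k**3 + 5*k**2/3 - 7*k - 14.
Set up (3*k + 9)·f(k+1) − (1)·f(k) − (k**3 + 5*k**2/3 - 7*k - 14) = 0.
From deg A=1, deg B=0, deg C=3: d=2.
A polynomial solution: f(k) = (k**2 - 3*k - 3)/3.
Get s_k = R·t_k = 3**k*(k**2 - 3*k - 3)*factorial(k + 2) with R(k) = B(k−1)f(k)/C(k) = (k**2 - 3*k - 3)/(3*k**3 + 5*k**2 - 21*k - 42).
s_(k+1) − s_k = 3**k*(3*k**3 + 5*k**2 - 21*k - 42)*factorial(k + 2) = t_k.

s_k = 3**k*(k**2 - 3*k - 3)*factorial(k + 2)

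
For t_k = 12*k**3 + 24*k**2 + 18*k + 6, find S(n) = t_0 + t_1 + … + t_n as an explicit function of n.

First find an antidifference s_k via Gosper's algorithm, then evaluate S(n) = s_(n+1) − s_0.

The ratio is (2*k**3 + 10*k**2 + 17*k + 10)/(2*k**3 + 4*k**2 + 3*k + 1).
Factor: A=1; B=1; C=k**3 + 2*k**2 + 3*k/2 + 1/2.
Set up (1)·f(k+1) − (1)·f(k) − (k**3 + 2*k**2 + 3*k/2 + 1/2) = 0.
d = 4 from the (0,0,3) case.
Solving with deg f ≤ 4: f(k) = k*(k + 1)*(3*k**2 - k + 1)/12.
So s_k = (B(k−1)f/C)·t_k = (k*(3*k**2 - k + 1)/(6*(2*k**2 + 2*k + 1)))·t_k = 3*k**4 + 2*k**3 + k.
Check: Δs_k = 12*k**3 + 24*k**2 + 18*k + 6. ✓
s_(n+1) = 3*n**4 + 14*n**3 + 24*n**2 + 19*n + 6 and s_(0) = 0, so S(n) = 3*n**4 + 14*n**3 + 24*n**2 + 19*n + 6.

S(n) = 3*n**4 + 14*n**3 + 24*n**2 + 19*n + 6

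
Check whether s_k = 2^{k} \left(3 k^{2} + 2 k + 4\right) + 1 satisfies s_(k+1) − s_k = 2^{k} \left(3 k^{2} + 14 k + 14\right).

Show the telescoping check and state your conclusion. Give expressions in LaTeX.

valid (s_(k+1) − s_k reduces to t_k)

s_(k+1) = 2**(k + 1)*(2*k + 3*(k + 1)**2 + 6) + 1
s_(k+1) − s_k = 2**k*(3*k**2 + 14*k + 14)
(s_(k+1) − s_k) − t_k = 0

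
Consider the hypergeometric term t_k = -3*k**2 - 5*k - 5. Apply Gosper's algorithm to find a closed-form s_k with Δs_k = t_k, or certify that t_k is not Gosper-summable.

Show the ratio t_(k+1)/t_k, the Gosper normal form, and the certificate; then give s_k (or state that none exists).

r(k) = (3*k**2 + 11*k + 13)/(3*k**2 + 5*k + 5) after simplifying.
So A=1 and B=1, with C=k**2 + 5*k/3 + 5/3.
Key eq: (1)·f(k+1) = (1)·f(k) + (k**2 + 5*k/3 + 5/3).
Bound: deg f ≤ 3.
A polynomial solution: f(k) = k*(k**2 + k + 3)/3.
Certificate R = B(k−1)f/C = k*(k**2 + k + 3)/(3*k**2 + 5*k + 5) gives s_k = k*(-k**2 - k - 3).
s_(k+1) − s_k = -3*k**2 - 5*k - 5 = t_k.

s_k = k*(-k**2 - k - 3)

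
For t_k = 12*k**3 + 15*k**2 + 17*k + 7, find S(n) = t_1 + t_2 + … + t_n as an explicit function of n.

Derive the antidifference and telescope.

S(n) = n*(3*n**3 + 11*n**2 + 19*n + 18)

Step 1: r(k) = (12*k**3 + 51*k**2 + 83*k + 51)/(12*k**3 + 15*k**2 + 17*k + 7).
Normal form (A,B,C) = (1, 1, k**3 + 5*k**2/4 + 17*k/12 + 7/12).
Need (1)·f(k+1) − (1)·f(k) = k**3 + 5*k**2/4 + 17*k/12 + 7/12.
d = 4 from the (0,0,3) case.
A polynomial solution: f(k) = k*(3*k**3 - k**2 + 4*k + 1)/12.
Certificate R = B(k−1)f/C = k*(3*k**3 - k**2 + 4*k + 1)/(12*k**3 + 15*k**2 + 17*k + 7) gives s_k = k*(3*k**3 - k**2 + 4*k + 1).
Check: Δs_k = 12*k**3 + 15*k**2 + 17*k + 7. ✓
Telescope: S(n) = s_(n+1) − s_(1) = 3*n**4 + 11*n**3 + 19*n**2 + 18*n + 7 − (7) = n*(3*n**3 + 11*n**2 + 19*n + 18).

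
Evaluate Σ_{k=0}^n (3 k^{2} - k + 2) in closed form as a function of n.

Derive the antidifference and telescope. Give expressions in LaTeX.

t_(k+1)/t_k = (-k + 3*(k + 1)**2 + 1)/(3*k**2 - k + 2).
A = 1, B = 1, C = k**2 - k/3 + 2/3.
Need (1)·f(k+1) − (1)·f(k) = k**2 - k/3 + 2/3.
deg f ≤ 3 (via 0,0,2).
Solving with deg f ≤ 3: f(k) = k*(k**2 - 2*k + 3)/3.
R(k) = B(k−1)·f(k)/C(k) = k*(k**2 - 2*k + 3)/(3*k**2 - k + 2); s_k = R·t_k = k*(k**2 - 2*k + 3).
Δs = 3*k**2 - k + 2, as required.
s_(n+1) = n**3 + n**2 + 2*n + 2 and s_(0) = 0, so S(n) = n**3 + n**2 + 2*n + 2.

S(n) = n^{3} + n^{2} + 2 n + 2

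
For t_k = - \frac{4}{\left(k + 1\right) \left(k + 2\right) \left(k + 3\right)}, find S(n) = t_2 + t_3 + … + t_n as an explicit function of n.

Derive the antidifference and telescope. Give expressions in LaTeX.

The ratio is (k + 1)/(k + 4).
A = k + 1, B = k + 4, C = 1.
f must satisfy (k + 1)·f(k+1) − (k + 3)·f(k) = 1.
d = 2 from the (1,1,0) case.
Coefficient equations give f(k) = k*(k + 3)/4.
Certificate R = B(k−1)f/C = k*(k + 3)**2/4 gives s_k = k*(-k - 3)/((k + 1)*(k + 2)).
s_(k+1) − s_k = -4/(k**3 + 6*k**2 + 11*k + 6) = t_k.
Evaluate: s_(n+1) = (-n**2 - 5*n - 4)/(n**2 + 5*n + 6); subtract s_(2) = -5/6 ⇒ S(n) = (-n**2 - 5*n + 6)/(6*(n**2 + 5*n + 6)).

S(n) = \frac{- n^{2} - 5 n + 6}{6 \left(n^{2} + 5 n + 6\right)}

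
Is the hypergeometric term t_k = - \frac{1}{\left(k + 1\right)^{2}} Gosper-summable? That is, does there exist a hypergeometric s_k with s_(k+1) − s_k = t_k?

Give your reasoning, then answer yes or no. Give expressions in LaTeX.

Compute t_(k+1)/t_k: get (k + 1)**2/(k + 2)**2.
So A=k**2 + 2*k + 1 and B=k**2 + 4*k + 4, with C=1.
Key eq: (k**2 + 2*k + 1)·f(k+1) = (k**2 + 2*k + 1)·f(k) + (1).
Degrees (2,2,0) ⇒ d ≤ 0.
Write f(k) = c0. Then LHS − RHS = -1, requiring -1 = 0: contradictory. No certificate.

No — the linear system for f has no solution.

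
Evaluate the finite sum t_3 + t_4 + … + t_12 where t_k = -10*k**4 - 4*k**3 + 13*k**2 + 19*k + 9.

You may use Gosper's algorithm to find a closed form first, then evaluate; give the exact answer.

Σ = -621330

Ratio r(k) = (10*k**4 + 44*k**3 + 59*k**2 + 7*k - 27)/(10*k**4 + 4*k**3 - 13*k**2 - 19*k - 9).
A = 1, B = 1, C = k**4 + 2*k**3/5 - 13*k**2/10 - 19*k/10 - 9/10.
Set up (1)·f(k+1) − (1)·f(k) − (k**4 + 2*k**3/5 - 13*k**2/10 - 19*k/10 - 9/10) = 0.
deg f ≤ 5 (via 0,0,4).
Solving with deg f ≤ 5: f(k) = k*(2*k**2 + 1)*(k**2 - 2*k - 2)/10.
Certificate R = B(k−1)f/C = k*(2*k**2 + 1)*(k**2 - 2*k - 2)/(10*k**4 + 4*k**3 - 13*k**2 - 19*k - 9) gives s_k = k*(-2*k**4 + 4*k**3 + 3*k**2 + 2*k + 2).
s_(k+1) − s_k = -10*k**4 - 4*k**3 + 13*k**2 + 19*k + 9 = t_k.
Telescoping: Σ = s_(13) − s_(3) = -621387 − (-57) = -621330.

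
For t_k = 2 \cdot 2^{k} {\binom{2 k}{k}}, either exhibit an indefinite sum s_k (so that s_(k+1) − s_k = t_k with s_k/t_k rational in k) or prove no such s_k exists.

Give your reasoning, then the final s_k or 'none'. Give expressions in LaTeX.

no hypergeometric antidifference exists

r(k) = 4*(2*k + 1)/(k + 1) after simplifying.
Take A(k)=8*k + 4, B(k)=k + 1, C(k)=1.
Key eq: (8*k + 4)·f(k+1) = (k)·f(k) + (1).
Degrees (1,1,0) ⇒ d ≤ -1.
d = -1 < 0 ⇒ no nonzero polynomial f; not summable.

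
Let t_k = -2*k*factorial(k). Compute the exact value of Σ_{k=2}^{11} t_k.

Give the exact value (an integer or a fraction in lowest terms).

The ratio is (k + 1)**2/k.
Normal form (A,B,C) = (k + 1, 1, k).
Solve (k + 1)·f(k+1) − (1)·f(k) = k.
From deg A=1, deg B=0, deg C=1: d=0.
Match coefficients ⇒ f(k) = 1.
Get s_k = R·t_k = -2*factorial(k) with R(k) = B(k−1)f(k)/C(k) = 1/k.
Δs = -2*k*factorial(k), as required.
Telescoping: Σ = s_(12) − s_(2) = -958003200 − (-4) = -958003196.

Σ = -958003196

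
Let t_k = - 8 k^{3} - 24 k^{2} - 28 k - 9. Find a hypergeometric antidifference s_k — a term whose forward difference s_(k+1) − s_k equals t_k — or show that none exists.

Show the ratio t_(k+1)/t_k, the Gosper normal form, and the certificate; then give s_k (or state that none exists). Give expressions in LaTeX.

s_k = k \left(- 2 k^{3} - 4 k^{2} - 4 k + 1\right)

Step 1: r(k) = (8*k**3 + 48*k**2 + 100*k + 69)/(8*k**3 + 24*k**2 + 28*k + 9).
A = 1, B = 1, C = k**3 + 3*k**2 + 7*k/2 + 9/8.
Solve (1)·f(k+1) − (1)·f(k) = k**3 + 3*k**2 + 7*k/2 + 9/8.
From deg A=0, deg B=0, deg C=3: d=4.
Solve for f: f(k) = k*(2*k**3 + 4*k**2 + 4*k - 1)/8 (degree 4 ≤ 4).
Then R = B(k−1)f/C = k*(2*k**3 + 4*k**2 + 4*k - 1)/((2*k + 1)*(4*k**2 + 10*k + 9)), so s_k = R(k)·t_k = k*(-2*k**3 - 4*k**2 - 4*k + 1).
s_(k+1) − s_k = -8*k**3 - 24*k**2 - 28*k - 9 = t_k.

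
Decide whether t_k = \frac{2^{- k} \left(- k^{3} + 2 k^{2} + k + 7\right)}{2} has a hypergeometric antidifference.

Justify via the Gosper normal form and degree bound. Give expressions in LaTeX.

Yes. s_k = 2^{- k} \left(k^{3} + k^{2} + 4 k - 1\right).

The ratio is (k**3 + k**2 - 2*k - 9)/(2*(k**3 - 2*k**2 - k - 7)).
Normal form (A,B,C) = (1/2, 1, k**3 - 2*k**2 - k - 7).
Need (1/2)·f(k+1) − (1)·f(k) = k**3 - 2*k**2 - k - 7.
d = 3 from the (0,0,3) case.
Solve for f: f(k) = -2*(k**3 + k**2 + 4*k - 1) (degree 3 ≤ 3).
Certificate R = B(k−1)f/C = -2*(k**3 + k**2 + 4*k - 1)/(k**3 - 2*k**2 - k - 7) gives s_k = (k**3 + k**2 + 4*k - 1)/2**k.
s_(k+1) − s_k = (-k**3 + 2*k**2 + k + 7)/(2*2**k) = t_k.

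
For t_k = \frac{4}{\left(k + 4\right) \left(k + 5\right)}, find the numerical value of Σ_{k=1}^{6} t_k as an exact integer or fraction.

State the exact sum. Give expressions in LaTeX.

Σ = 24/55

Step 1: r(k) = (k + 4)/(k + 6).
Gosper form: A/B · C(k+1)/C(k) with A=k + 4, B=k + 6, C=1.
Set up (k + 4)·f(k+1) − (k + 5)·f(k) − (1) = 0.
d = 1 from the (1,1,0) case.
Solving with deg f ≤ 1: f(k) = k/4.
Then R = B(k−1)f/C = k*(k + 5)/4, so s_k = R(k)·t_k = k/(k + 4).
Verify: 4/(k**2 + 9*k + 20) matches t_k.
Telescoping: Σ = s_(7) − s_(1) = 7/11 − (1/5) = 24/55.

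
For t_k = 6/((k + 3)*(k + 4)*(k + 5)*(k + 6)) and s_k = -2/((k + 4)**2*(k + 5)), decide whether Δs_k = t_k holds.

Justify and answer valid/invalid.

s_(k+1) = -2/((k + 5)**2*(k + 6))
s_(k+1) − s_k = 2*(3*k + 14)/(k**5 + 24*k**4 + 229*k**3 + 1086*k**2 + 2560*k + 2400)
(s_(k+1) − s_k) − t_k = 4*(-2*k - 9)/(k**6 + 27*k**5 + 301*k**4 + 1773*k**3 + 5818*k**2 + 10080*k + 7200)

Invalid: residual 4*(-2*k - 9)/(k**6 + 27*k**5 + 301*k**4 + 1773*k**3 + 5818*k**2 + 10080*k + 7200) ≠ 0.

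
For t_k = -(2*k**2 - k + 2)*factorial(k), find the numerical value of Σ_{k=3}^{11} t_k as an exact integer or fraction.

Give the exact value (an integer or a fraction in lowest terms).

Ratio r(k) = (k + 1)*(-k + 2*(k + 1)**2 + 1)/(2*k**2 - k + 2).
Take A(k)=k + 1, B(k)=1, C(k)=k**2 - k/2 + 1.
f must satisfy (k + 1)·f(k+1) − (1)·f(k) = k**2 - k/2 + 1.
d = 1 from the (1,0,2) case.
A polynomial solution: f(k) = (2*k - 3)/2.
So s_k = (B(k−1)f/C)·t_k = ((2*k - 3)/(2*k**2 - k + 2))·t_k = -(2*k - 3)*factorial(k).
Δs = -(2*k**2 - k + 2)*factorial(k), as required.
Evaluate s at k=12 and k=3: -10059033600 and -18; difference -10059033582.

Σ = -10059033582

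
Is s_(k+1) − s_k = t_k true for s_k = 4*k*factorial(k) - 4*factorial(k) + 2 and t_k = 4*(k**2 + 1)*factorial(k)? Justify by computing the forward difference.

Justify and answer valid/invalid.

valid (s_(k+1) − s_k reduces to t_k)

s_(k+1) = 4*k**2*factorial(k) + 4*k*factorial(k) + 2
s_(k+1) − s_k = 4*(k**2 + 1)*factorial(k)
(s_(k+1) − s_k) − t_k = 0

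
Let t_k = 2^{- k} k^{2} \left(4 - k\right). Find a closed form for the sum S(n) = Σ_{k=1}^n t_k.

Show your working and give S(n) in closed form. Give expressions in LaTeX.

t_(k+1)/t_k = (k - 3)*(k + 1)**2/(2*k**2*(k - 4)).
Take A(k)=1/2, B(k)=1, C(k)=k**3 - 4*k**2.
Key eq: (1/2)·f(k+1) = (1)·f(k) + (k**3 - 4*k**2).
deg f ≤ 3 (via 0,0,3).
Match coefficients ⇒ f(k) = -2*(k**3 - k**2 + k + 1).
So s_k = (B(k−1)f/C)·t_k = (-2*(k**3 - k**2 + k + 1)/(k**2*(k - 4)))·t_k = 2**(1 - k)*(k**3 - k**2 + k + 1).
Δs = k**2*(4 - k)/2**k, as required.
s_(n+1) = (n**3 + 2*n**2 + 2*n + 2)/2**n and s_(1) = 2, so S(n) = (-2**(n + 1) + n**3 + 2*n**2 + 2*n + 2)/2**n.

S(n) = 2^{- n} \left(- 2^{n + 1} + n^{3} + 2 n^{2} + 2 n + 2\right)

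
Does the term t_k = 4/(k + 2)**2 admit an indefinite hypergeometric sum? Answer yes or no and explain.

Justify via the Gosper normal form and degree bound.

No; the coefficient equations for f are inconsistent.

Ratio r(k) = (k + 2)**2/(k + 3)**2.
Take A(k)=k**2 + 4*k + 4, B(k)=k**2 + 6*k + 9, C(k)=1.
f must satisfy (k**2 + 4*k + 4)·f(k+1) − (k**2 + 4*k + 4)·f(k) = 1.
From deg A=2, deg B=2, deg C=0: d=0.
Write f(k) = c0. Then LHS − RHS = -1, requiring -1 = 0: contradictory. No certificate.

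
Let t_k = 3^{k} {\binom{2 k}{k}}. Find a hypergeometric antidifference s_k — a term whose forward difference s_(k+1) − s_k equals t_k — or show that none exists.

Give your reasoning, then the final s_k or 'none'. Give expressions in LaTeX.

none (Gosper's algorithm certifies no s_k)

The ratio is 6*(2*k + 1)/(k + 1).
Gosper form: A/B · C(k+1)/C(k) with A=12*k + 6, B=k + 1, C=1.
Solve (12*k + 6)·f(k+1) − (k)·f(k) = 1.
deg f ≤ -1 (via 1,1,0).
Bound -1 < 0, so the key equation has no polynomial solution.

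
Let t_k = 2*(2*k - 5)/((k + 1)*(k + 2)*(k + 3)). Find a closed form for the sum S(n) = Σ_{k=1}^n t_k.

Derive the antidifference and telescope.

S(n) = n*(n - 19)/(6*(n**2 + 5*n + 6))

Compute t_(k+1)/t_k: get (k + 1)*(2*k - 3)/((k + 4)*(2*k - 5)).
Factor: A=k + 1; B=k + 4; C=k - 5/2.
Set up (k + 1)·f(k+1) − (k + 3)·f(k) − (k - 5/2) = 0.
Degrees (1,1,1) ⇒ d ≤ 2.
A polynomial solution: f(k) = -k*(3*k + 17)/8.
Get s_k = R·t_k = k*(-3*k - 17)/(2*(k + 1)*(k + 2)) with R(k) = B(k−1)f(k)/C(k) = -k*(k + 3)*(3*k + 17)/(4*(2*k - 5)).
Δs = 2*(2*k - 5)/(k**3 + 6*k**2 + 11*k + 6), as required.
Σ_(k=1)^n t_k = s_(n+1) − s_(1) = ((-3*n**2 - 23*n - 20)/(2*(n**2 + 5*n + 6))) − (-5/3), i.e. n*(n - 19)/(6*(n**2 + 5*n + 6)).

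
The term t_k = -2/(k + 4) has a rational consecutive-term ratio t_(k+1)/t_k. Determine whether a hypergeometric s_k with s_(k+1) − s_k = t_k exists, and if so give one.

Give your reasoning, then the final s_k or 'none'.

not Gosper-summable; s_k does not exist

Ratio r(k) = (k + 4)/(k + 5).
So A=k + 4 and B=k + 5, with C=1.
Solve (k + 4)·f(k+1) − (k + 4)·f(k) = 1.
Degrees (1,1,0) ⇒ d ≤ 0.
Put f(k) = c0: A·f(k+1) − B(k−1)·f(k) − C = -1; need -1 = 0 — inconsistent ⇒ no f, not summable.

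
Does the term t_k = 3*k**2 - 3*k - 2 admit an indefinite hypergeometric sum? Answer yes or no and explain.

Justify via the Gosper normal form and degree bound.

Yes. s_k = k**2*(k - 3).

Step 1: r(k) = (3*k**2 + 3*k - 2)/(3*k**2 - 3*k - 2).
A = 1, B = 1, C = k**2 - k - 2/3.
Solve (1)·f(k+1) − (1)·f(k) = k**2 - k - 2/3.
From deg A=0, deg B=0, deg C=2: d=3.
A polynomial solution: f(k) = k**2*(k - 3)/3.
R(k) = B(k−1)·f(k)/C(k) = k**2*(k - 3)/(3*k**2 - 3*k - 2); s_k = R·t_k = k**2*(k - 3).
Check: Δs_k = 3*k**2 - 3*k - 2. ✓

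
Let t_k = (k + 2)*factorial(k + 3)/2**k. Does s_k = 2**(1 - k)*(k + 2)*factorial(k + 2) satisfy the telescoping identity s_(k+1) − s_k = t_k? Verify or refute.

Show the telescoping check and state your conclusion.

Invalid: residual -(k + 1)*factorial(k + 2)/2**k ≠ 0.

s_(k+1) = (k + 3)*factorial(k + 3)/2**k
s_(k+1) − s_k = (k**2 + 4*k + 5)*factorial(k + 2)/2**k
(s_(k+1) − s_k) − t_k = -(k + 1)*factorial(k + 2)/2**k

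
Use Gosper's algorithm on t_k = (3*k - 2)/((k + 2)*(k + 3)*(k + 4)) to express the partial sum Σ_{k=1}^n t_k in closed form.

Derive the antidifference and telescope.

t_(k+1)/t_k = (k + 2)*(3*k + 1)/((k + 5)*(3*k - 2)).
Factor: A=k + 2; B=k + 5; C=k - 2/3.
Need (k + 2)·f(k+1) − (k + 4)·f(k) = k - 2/3.
Bound: deg f ≤ 2.
Solve for f: f(k) = k*(k - 4)/9 (degree 2 ≤ 2).
So s_k = (B(k−1)f/C)·t_k = (k*(k - 4)*(k + 4)/(3*(3*k - 2)))·t_k = k*(k - 4)/(3*(k + 2)*(k + 3)).
s_(k+1) − s_k = (3*k - 2)/(k**3 + 9*k**2 + 26*k + 24) = t_k.
Evaluate: s_(n+1) = (n**2 - 2*n - 3)/(3*(n**2 + 7*n + 12)); subtract s_(1) = -1/12 ⇒ S(n) = n*(5*n - 1)/(12*(n**2 + 7*n + 12)).

S(n) = n*(5*n - 1)/(12*(n**2 + 7*n + 12))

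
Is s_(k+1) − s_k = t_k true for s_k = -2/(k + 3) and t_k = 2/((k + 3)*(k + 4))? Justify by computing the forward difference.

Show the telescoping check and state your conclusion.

s_(k+1) = -2/(k + 4)
s_(k+1) − s_k = 2/((k + 3)*(k + 4))
(s_(k+1) − s_k) − t_k = 0

valid; difference matches t_k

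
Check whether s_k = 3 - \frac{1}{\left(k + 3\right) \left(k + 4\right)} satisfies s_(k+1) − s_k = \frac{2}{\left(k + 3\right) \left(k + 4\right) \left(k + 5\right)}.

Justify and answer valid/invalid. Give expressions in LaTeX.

Valid — Δs_k = t_k.

s_(k+1) = 3 - 1/((k + 4)*(k + 5))
s_(k+1) − s_k = 2/(k**3 + 12*k**2 + 47*k + 60)
(s_(k+1) − s_k) − t_k = 0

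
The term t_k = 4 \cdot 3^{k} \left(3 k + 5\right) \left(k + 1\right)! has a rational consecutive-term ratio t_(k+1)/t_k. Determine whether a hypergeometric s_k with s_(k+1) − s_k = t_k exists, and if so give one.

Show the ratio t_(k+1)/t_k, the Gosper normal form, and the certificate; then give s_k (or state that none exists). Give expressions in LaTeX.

s_k = 4 \cdot 3^{k} \left(k + 1\right)!

Step 1: r(k) = 3*(k + 2)*(3*k + 8)/(3*k + 5).
Factor: A=3*k + 6; B=1; C=k + 5/3.
Solve (3*k + 6)·f(k+1) − (1)·f(k) = k + 5/3.
Degrees (1,0,1) ⇒ d ≤ 0.
A polynomial solution: f(k) = 1/3.
So s_k = (B(k−1)f/C)·t_k = (1/(3*k + 5))·t_k = 4*3**k*factorial(k + 1).
Check: Δs_k = 4*3**k*(3*k + 5)*factorial(k + 1). ✓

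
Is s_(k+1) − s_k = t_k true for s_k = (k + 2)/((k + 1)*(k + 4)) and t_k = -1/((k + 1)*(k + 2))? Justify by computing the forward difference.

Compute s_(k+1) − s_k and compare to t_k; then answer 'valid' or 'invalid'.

Invalid: residual 4*(k + 3)/(k**4 + 12*k**3 + 49*k**2 + 78*k + 40) ≠ 0.

s_(k+1) = (k + 3)/((k + 2)*(k + 5))
s_(k+1) − s_k = (-k**2 - 5*k - 8)/(k**4 + 12*k**3 + 49*k**2 + 78*k + 40)
(s_(k+1) − s_k) − t_k = 4*(k + 3)/(k**4 + 12*k**3 + 49*k**2 + 78*k + 40)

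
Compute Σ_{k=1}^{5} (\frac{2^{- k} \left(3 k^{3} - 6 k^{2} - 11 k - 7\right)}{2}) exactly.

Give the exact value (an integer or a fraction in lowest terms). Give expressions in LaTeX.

Σ = -367/64

The ratio is (3*k**3 + 3*k**2 - 14*k - 21)/(2*(3*k**3 - 6*k**2 - 11*k - 7)).
So A=1/2 and B=1, with C=k**3 - 2*k**2 - 11*k/3 - 7/3.
Set up (1/2)·f(k+1) − (1)·f(k) − (k**3 - 2*k**2 - 11*k/3 - 7/3) = 0.
d = 3 from the (0,0,3) case.
Solve for f: f(k) = -2*(3*k**3 + 3*k**2 + 4*k + 3)/3 (degree 3 ≤ 3).
Get s_k = R·t_k = (-3*k**3 - 3*k**2 - 4*k - 3)/2**k with R(k) = B(k−1)f(k)/C(k) = -2*(3*k**3 + 3*k**2 + 4*k + 3)/(3*k**3 - 6*k**2 - 11*k - 7).
Check: Δs_k = (3*k**3 - 6*k**2 - 11*k - 7)/(2*2**k). ✓
Sum = s_(6) − s_(1); s_(6) = -783/64, s_(1) = -13/2 ⇒ -367/64.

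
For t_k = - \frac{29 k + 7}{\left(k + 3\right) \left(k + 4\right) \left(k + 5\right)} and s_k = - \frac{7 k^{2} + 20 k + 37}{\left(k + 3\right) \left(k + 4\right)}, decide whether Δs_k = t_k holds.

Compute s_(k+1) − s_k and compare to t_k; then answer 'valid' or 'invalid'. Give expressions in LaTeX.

s_(k+1) = (-20*k - 7*(k + 1)**2 - 57)/((k + 4)*(k + 5))
s_(k+1) − s_k = (-29*k - 7)/(k**3 + 12*k**2 + 47*k + 60)
(s_(k+1) − s_k) − t_k = 0

Valid — Δs_k = t_k.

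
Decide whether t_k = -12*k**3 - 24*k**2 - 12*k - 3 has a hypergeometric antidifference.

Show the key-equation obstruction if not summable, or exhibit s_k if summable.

Yes. s_k = k*(-3*k**3 - 2*k**2 + 3*k - 1).

Step 1: r(k) = (4*k**3 + 20*k**2 + 32*k + 17)/(4*k**3 + 8*k**2 + 4*k + 1).
A = 1, B = 1, C = k**3 + 2*k**2 + k + 1/4.
Solve (1)·f(k+1) − (1)·f(k) = k**3 + 2*k**2 + k + 1/4.
From deg A=0, deg B=0, deg C=3: d=4.
A polynomial solution: f(k) = k*(3*k**3 + 2*k**2 - 3*k + 1)/12.
Then R = B(k−1)f/C = k*(3*k**3 + 2*k**2 - 3*k + 1)/(3*(4*k**3 + 8*k**2 + 4*k + 1)), so s_k = R(k)·t_k = k*(-3*k**3 - 2*k**2 + 3*k - 1).
s_(k+1) − s_k = -12*k**3 - 24*k**2 - 12*k - 3 = t_k.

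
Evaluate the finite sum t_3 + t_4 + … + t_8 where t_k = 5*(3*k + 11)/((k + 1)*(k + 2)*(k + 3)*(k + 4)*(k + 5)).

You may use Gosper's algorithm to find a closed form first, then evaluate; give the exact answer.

Σ = 129/4004

r(k) = (k + 1)*(3*k + 14)/((k + 6)*(3*k + 11)) after simplifying.
Gosper form: A/B · C(k+1)/C(k) with A=k + 1, B=k + 6, C=k + 11/3.
Key eq: (k + 1)·f(k+1) = (k + 5)·f(k) + (k + 11/3).
Bound: deg f ≤ 4.
Solving with deg f ≤ 4: f(k) = k*(k + 3)*(k**2 + 7*k + 14)/24.
So s_k = (B(k−1)f/C)·t_k = (k*(k + 3)*(k + 5)*(k**2 + 7*k + 14)/(8*(3*k + 11)))·t_k = 5*k*(k**2 + 7*k + 14)/(8*(k**3 + 7*k**2 + 14*k + 8)).
Verify: 5*(3*k + 11)/(k**5 + 15*k**4 + 85*k**3 + 225*k**2 + 274*k + 120) matches t_k.
Evaluate s at k=9 and k=3: 711/1144 and 33/56; difference 129/4004.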